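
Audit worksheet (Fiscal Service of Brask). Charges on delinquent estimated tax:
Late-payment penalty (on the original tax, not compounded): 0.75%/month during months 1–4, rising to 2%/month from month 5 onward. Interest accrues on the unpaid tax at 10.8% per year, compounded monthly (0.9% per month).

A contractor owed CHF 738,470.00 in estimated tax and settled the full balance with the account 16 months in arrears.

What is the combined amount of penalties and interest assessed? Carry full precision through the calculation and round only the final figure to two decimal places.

CHF 313,214.99

Penalty, months 1–4: 4 × 0.75% × CHF 738,470.00 = CHF 22,154.10
Penalty, months 5–16: 12 × 2% × CHF 738,470.00 = CHF 177,232.80
Interest: CHF 738,470.00 × ((1 + 0.009)^16 − 1) = CHF 738,470.00 × 0.1541404… = CHF 113,828.0931…
Penalties + interest = CHF 199,386.9000 + CHF 113,828.0931… = CHF 313,214.99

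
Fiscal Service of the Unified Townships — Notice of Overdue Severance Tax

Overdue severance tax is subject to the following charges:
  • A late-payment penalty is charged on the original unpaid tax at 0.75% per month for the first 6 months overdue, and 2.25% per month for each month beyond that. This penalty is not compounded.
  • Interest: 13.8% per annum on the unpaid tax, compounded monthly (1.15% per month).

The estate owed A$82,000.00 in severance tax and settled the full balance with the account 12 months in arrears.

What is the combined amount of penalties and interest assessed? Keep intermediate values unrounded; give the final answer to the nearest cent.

A$26,819.90

Penalty, months 1–6: 6 × 0.75% × A$82,000.00 = A$3,690.00
Penalty, months 7–12: 6 × 2.25% × A$82,000.00 = A$11,070.00
Interest: A$82,000.00 × ((1 + 0.0115)^12 − 1) = A$82,000.00 × 0.1470719… = A$12,059.8967…
Penalties + interest = A$14,760.0000 + A$12,059.8967… = A$26,819.90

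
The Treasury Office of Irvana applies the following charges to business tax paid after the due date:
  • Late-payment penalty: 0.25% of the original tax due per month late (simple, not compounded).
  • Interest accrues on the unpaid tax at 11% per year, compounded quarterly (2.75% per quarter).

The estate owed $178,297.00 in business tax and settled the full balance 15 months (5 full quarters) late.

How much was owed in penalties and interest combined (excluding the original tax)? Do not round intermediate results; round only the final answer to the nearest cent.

Late-payment penalty: 15 × 0.25% × $178,297.00 = $6,686.14…
Interest: $178,297.00 × ((1 + 0.0275)^5 − 1) = $178,297.00 × 0.1452733… = $25,901.8014…
Penalties + interest = $6,686.1375 + $25,901.8014… = $32,587.94

$32,587.94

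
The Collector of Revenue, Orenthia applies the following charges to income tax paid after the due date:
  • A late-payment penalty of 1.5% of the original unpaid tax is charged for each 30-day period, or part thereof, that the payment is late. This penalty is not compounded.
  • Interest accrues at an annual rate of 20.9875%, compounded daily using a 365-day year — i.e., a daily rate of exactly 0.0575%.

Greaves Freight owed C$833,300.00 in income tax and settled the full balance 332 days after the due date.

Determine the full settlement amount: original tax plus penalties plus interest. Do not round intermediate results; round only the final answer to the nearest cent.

C$1,158,513.67

Penalty periods: ⌈332/30⌉ = 12; penalty = 12 × 1.5% × C$833,300.00 = C$149,994.00
Interest: C$833,300.00 × ((1 + 0.000575)^332 − 1) = C$833,300.00 × 0.21027201… = C$175,219.6672…
Total = C$833,300.00 + C$149,994.0000 + C$175,219.6672… = C$1,158,513.67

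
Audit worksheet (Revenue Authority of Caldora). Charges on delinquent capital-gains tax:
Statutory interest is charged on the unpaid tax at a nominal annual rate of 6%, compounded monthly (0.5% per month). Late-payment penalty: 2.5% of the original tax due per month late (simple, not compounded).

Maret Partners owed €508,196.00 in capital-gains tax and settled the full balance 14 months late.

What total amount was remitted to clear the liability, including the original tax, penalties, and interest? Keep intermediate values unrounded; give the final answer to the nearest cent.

Late-payment penalty: 14 × 2.5% × €508,196.00 = €177,868.60
Interest: €508,196.00 × ((1 + 0.005)^14 − 1) = €508,196.00 × 0.0723211… = €36,753.3100…
Total = €508,196.00 + €177,868.6000 + €36,753.3100… = €722,817.91

€722,817.91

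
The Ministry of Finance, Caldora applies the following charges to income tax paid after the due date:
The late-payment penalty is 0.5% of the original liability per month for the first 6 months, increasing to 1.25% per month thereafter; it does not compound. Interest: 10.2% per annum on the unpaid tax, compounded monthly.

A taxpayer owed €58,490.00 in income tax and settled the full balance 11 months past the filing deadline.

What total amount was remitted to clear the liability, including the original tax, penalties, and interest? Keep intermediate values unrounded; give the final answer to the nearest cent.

€69,607.59

Penalty, months 1–6: 6 × 0.5% × €58,490.00 = €1,754.70
Penalty, months 7–11: 5 × 1.25% × €58,490.00 = €3,655.63…
Interest (10.2%/yr ÷ 12 = 0.85%/month): €58,490.00 × ((1 + 0.0085)^11 − 1) = €5,707.2684…
Total = €58,490.00 + €5,410.3250 + €5,707.2684… = €69,607.59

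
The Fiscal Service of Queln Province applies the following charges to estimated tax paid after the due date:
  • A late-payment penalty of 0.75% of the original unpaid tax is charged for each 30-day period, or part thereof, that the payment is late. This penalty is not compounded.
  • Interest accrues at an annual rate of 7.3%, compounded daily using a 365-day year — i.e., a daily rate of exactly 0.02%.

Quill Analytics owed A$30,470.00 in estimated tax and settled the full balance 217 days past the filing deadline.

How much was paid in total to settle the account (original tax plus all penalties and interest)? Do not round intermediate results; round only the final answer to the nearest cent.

Penalty periods: ⌈217/30⌉ = 8; penalty = 8 × 0.75% × A$30,470.00 = A$1,828.20
Interest: A$30,470.00 × ((1 + 0.0002)^217 − 1) = A$30,470.00 × 0.04435102… = A$1,351.3756…
Total = A$30,470.00 + A$1,828.2000 + A$1,351.3756… = A$33,649.58

A$33,649.58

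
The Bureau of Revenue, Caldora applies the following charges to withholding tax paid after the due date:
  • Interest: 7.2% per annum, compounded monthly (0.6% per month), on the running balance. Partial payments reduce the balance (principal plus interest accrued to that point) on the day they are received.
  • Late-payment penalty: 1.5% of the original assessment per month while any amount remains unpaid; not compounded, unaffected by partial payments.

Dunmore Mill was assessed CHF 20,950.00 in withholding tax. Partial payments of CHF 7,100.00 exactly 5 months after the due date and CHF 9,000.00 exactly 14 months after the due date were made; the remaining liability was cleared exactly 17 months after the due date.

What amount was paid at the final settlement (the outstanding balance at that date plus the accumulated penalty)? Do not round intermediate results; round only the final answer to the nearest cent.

Balance at month 5: CHF 20,950.0000 × (1 + 0.006)^5 = CHF 21,586.0874…
After CHF 7,100.00 payment: CHF 21,586.0874… − CHF 7,100.00 = CHF 14,486.0874…
Balance at month 14: CHF 14,486.0874… × (1 + 0.006)^9 = CHF 15,287.3753…
After CHF 9,000.00 payment: CHF 15,287.3753… − CHF 9,000.00 = CHF 6,287.3753…
Balance at month 17: CHF 6,287.3753… × (1 + 0.006)^3 = CHF 6,401.2284…
Penalty: 17 × 1.5% × CHF 20,950.00 = CHF 5,342.25
Final settlement = outstanding balance + penalty = CHF 6,401.2284… + CHF 5,342.25 = CHF 11,743.48

CHF 11,743.48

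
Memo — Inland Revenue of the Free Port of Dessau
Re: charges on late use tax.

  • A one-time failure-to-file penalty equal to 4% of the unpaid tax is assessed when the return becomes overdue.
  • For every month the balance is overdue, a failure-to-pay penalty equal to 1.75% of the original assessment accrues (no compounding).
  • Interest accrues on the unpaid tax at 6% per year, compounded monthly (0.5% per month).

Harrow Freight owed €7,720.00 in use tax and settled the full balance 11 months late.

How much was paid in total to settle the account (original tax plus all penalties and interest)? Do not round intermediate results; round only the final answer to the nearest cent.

Failure-to-file penalty: 4% × €7,720.00 = €308.80
Failure-to-pay penalty = 1.75% × €7,720.00 × 11 mo = €1,486.10
Interest: €7,720.00 × ((1 + 0.005)^11 − 1) = €7,720.00 × 0.0563958… = €435.3758…
Total = €7,720.00 + €1,794.9000 + €435.3758… = €9,950.28

€9,950.28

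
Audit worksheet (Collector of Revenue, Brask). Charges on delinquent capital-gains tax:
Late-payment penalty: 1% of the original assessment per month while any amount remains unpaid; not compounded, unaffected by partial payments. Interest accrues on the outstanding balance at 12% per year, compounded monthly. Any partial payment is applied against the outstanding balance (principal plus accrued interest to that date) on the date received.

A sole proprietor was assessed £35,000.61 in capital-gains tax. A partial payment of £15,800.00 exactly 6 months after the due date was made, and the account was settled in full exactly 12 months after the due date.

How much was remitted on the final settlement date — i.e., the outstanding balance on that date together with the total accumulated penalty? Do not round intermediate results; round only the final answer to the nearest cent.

£26,867.62

Monthly rate = 12% ÷ 12 = 1%
Balance at month 6: £35,000.6100 × (1 + 0.01)^6 = £37,153.8528…
After £15,800.00 payment: £37,153.8528… − £15,800.00 = £21,353.8528…
Balance at month 12: £21,353.8528… × (1 + 0.01)^6 = £22,667.5450…
Penalty: 12 × 1% × £35,000.61 = £4,200.07…
Final settlement = outstanding balance + penalty = £22,667.5450… + £4,200.07… = £26,867.62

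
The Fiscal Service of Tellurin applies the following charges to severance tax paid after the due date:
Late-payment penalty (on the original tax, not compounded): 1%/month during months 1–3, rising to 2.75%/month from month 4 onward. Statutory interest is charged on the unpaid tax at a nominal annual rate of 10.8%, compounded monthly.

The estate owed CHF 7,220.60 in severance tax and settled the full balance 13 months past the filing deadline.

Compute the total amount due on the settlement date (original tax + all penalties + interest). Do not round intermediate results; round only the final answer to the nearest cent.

Penalty, months 1–3: 3 × 1% × CHF 7,220.60 = CHF 216.62…
Penalty, months 4–13: 10 × 2.75% × CHF 7,220.60 = CHF 1,985.67…
Interest (10.8%/yr ÷ 12 = 0.9%/month): CHF 7,220.60 × ((1 + 0.009)^13 − 1) = CHF 891.9698…
Total = CHF 7,220.60 + CHF 2,202.2830 + CHF 891.9698… = CHF 10,314.85

CHF 10,314.85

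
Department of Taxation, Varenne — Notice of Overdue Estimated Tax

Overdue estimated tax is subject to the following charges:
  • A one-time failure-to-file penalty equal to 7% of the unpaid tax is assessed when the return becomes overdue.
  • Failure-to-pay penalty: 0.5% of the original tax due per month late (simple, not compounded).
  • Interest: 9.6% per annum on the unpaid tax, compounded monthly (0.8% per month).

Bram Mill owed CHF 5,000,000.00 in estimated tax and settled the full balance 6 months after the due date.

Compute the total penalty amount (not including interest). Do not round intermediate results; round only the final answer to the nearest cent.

CHF 500,000.00

Failure-to-file penalty: 7% × CHF 5,000,000.00 = CHF 350,000.00
Failure-to-pay penalty: 6 × 0.5% × CHF 5,000,000.00 = CHF 150,000.00
Total penalty = CHF 350,000.00 + CHF 150,000.00 = CHF 500,000.00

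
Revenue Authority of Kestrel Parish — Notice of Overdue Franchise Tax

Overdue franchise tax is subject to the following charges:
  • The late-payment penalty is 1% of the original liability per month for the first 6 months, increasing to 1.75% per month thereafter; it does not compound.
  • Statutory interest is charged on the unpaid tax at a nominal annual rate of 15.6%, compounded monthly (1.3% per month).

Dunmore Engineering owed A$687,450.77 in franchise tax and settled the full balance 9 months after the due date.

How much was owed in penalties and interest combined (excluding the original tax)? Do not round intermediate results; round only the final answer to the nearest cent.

Penalty, months 1–6: 6 × 1% × A$687,450.77 = A$41,247.05…
Penalty, months 7–9: 3 × 1.75% × A$687,450.77 = A$36,091.17…
Interest: A$687,450.77 × ((1 + 0.013)^9 − 1) = A$687,450.77 × 0.1232722… = A$84,743.5646…
Penalties + interest = A$77,338.2116… + A$84,743.5646… = A$162,081.78

A$162,081.78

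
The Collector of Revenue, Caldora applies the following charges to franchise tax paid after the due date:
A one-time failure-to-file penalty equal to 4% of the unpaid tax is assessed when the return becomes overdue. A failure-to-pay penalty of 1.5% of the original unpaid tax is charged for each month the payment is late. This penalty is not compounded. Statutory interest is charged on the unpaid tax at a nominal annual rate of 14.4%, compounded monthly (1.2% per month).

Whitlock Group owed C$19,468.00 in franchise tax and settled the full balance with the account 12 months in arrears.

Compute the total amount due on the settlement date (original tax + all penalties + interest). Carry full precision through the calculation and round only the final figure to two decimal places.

C$26,746.98

Failure-to-file penalty: 4% × C$19,468.00 = C$778.72
Failure-to-pay penalty: 12 × 1.5% × C$19,468.00 = C$3,504.24
Interest: C$19,468.00 × ((1 + 0.012)^12 − 1) = C$19,468.00 × 0.1538946… = C$2,996.0205…
Total = C$19,468.00 + C$4,282.9600 + C$2,996.0205… = C$26,746.98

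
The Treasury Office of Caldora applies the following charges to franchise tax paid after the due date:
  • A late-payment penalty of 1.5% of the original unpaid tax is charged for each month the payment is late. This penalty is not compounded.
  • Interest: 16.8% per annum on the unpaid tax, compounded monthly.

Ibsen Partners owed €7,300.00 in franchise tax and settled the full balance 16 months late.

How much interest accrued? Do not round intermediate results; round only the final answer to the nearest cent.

€1,818.64

Interest (16.8%/yr ÷ 12 = 1.4%/month): €7,300.00 × ((1 + 0.014)^16 − 1) = €1,818.6415…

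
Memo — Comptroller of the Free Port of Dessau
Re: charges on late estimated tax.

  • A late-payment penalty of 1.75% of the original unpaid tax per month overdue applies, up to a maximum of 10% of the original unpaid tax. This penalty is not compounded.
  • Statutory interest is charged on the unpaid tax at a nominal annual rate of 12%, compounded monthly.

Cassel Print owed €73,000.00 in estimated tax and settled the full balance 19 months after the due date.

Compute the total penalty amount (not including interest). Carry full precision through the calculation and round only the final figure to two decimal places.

€7,300.00

Penalty (uncapped): 19 × 1.75% × €73,000.00 = €24,272.50; cap = 10% × €73,000.00 = €7,300.00 → penalty = €7,300.00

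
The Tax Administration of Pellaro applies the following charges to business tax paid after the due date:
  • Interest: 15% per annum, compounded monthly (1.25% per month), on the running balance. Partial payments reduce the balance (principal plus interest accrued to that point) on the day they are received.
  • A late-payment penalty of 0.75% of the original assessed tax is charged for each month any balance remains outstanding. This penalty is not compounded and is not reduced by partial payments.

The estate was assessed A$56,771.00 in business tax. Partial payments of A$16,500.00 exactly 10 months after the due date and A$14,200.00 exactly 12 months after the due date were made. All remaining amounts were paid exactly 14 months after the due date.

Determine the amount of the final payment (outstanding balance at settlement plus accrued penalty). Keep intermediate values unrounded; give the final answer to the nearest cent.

A$41,618.06

Balance at month 10: A$56,771.0000 × (1 + 0.0125)^10 = A$64,280.1473…
After A$16,500.00 payment: A$64,280.1473… − A$16,500.00 = A$47,780.1473…
Balance at month 12: A$47,780.1473… × (1 + 0.0125)^2 = A$48,982.1166…
After A$14,200.00 payment: A$48,982.1166… − A$14,200.00 = A$34,782.1166…
Balance at month 14: A$34,782.1166… × (1 + 0.0125)^2 = A$35,657.1042…
Penalty: 14 × 0.75% × A$56,771.00 = A$5,960.96…
Final settlement = outstanding balance + penalty = A$35,657.1042… + A$5,960.96… = A$41,618.06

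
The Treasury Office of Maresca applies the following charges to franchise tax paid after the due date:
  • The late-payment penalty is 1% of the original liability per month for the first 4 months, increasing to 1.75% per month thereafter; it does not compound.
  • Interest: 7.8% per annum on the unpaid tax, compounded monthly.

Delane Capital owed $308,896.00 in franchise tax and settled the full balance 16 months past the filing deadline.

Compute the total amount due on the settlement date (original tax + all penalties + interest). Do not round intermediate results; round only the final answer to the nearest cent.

$419,859.81

Penalty, months 1–4: 4 × 1% × $308,896.00 = $12,355.84
Penalty, months 5–16: 12 × 1.75% × $308,896.00 = $64,868.16
Interest (7.8%/yr ÷ 12 = 0.65%/month): $308,896.00 × ((1 + 0.0065)^16 − 1) = $33,739.8112…
Total = $308,896.00 + $77,224.0000 + $33,739.8112… = $419,859.81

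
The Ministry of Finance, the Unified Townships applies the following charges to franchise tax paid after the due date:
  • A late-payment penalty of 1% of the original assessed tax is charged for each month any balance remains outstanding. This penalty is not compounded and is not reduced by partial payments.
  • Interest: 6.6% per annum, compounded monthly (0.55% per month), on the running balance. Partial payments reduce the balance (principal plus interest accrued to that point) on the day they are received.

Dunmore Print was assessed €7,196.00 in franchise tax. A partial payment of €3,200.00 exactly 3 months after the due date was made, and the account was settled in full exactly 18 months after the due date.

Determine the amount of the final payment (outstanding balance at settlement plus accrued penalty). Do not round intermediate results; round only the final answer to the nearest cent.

€5,763.58

Balance at month 3: €7,196.0000 × (1 + 0.0055)^3 = €7,315.3882…
After €3,200.00 payment: €7,315.3882… − €3,200.00 = €4,115.3882…
Balance at month 18: €4,115.3882… × (1 + 0.0055)^15 = €4,468.2960…
Penalty: 18 × 1% × €7,196.00 = €1,295.28
Final settlement = outstanding balance + penalty = €4,468.2960… + €1,295.28 = €5,763.58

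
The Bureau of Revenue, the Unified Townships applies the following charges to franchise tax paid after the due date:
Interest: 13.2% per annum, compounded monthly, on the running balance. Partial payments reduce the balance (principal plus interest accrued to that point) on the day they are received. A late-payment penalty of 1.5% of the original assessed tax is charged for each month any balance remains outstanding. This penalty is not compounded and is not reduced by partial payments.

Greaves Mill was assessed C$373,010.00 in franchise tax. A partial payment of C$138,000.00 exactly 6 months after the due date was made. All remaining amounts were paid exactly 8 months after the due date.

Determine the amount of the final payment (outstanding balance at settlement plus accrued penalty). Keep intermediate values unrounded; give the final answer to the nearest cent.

Monthly rate = 13.2% ÷ 12 = 1.1%
Balance at month 6: C$373,010.0000 × (1 + 0.011)^6 = C$398,315.6850…
After C$138,000.00 payment: C$398,315.6850… − C$138,000.00 = C$260,315.6850…
Balance at month 8: C$260,315.6850… × (1 + 0.011)^2 = C$266,074.1282…
Penalty: 8 × 1.5% × C$373,010.00 = C$44,761.20
Final settlement = outstanding balance + penalty = C$266,074.1282… + C$44,761.20 = C$310,835.33

C$310,835.33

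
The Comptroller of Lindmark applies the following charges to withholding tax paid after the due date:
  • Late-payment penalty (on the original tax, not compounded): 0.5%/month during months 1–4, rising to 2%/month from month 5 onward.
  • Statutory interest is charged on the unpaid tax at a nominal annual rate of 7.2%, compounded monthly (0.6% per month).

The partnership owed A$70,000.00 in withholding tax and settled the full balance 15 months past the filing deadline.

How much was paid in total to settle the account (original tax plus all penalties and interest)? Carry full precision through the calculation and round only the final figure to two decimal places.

A$93,371.61

Penalty, months 1–4: 4 × 0.5% × A$70,000.00 = A$1,400.00
Penalty, months 5–15: 11 × 2% × A$70,000.00 = A$15,400.00
Interest: A$70,000.00 × ((1 + 0.006)^15 − 1) = A$70,000.00 × 0.0938801… = A$6,571.6051…
Total = A$70,000.00 + A$16,800.0000 + A$6,571.6051… = A$93,371.61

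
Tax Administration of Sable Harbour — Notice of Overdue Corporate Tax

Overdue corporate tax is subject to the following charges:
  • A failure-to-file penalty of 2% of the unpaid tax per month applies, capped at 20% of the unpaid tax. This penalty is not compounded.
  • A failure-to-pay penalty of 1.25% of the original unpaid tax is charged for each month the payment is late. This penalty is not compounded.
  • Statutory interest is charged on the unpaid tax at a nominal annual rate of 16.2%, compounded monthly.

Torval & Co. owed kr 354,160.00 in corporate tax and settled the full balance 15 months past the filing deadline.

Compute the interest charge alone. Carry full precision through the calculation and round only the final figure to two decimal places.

kr 78,907.71

Interest (16.2%/yr ÷ 12 = 1.35%/month): kr 354,160.00 × ((1 + 0.0135)^15 − 1) = kr 78,907.7109…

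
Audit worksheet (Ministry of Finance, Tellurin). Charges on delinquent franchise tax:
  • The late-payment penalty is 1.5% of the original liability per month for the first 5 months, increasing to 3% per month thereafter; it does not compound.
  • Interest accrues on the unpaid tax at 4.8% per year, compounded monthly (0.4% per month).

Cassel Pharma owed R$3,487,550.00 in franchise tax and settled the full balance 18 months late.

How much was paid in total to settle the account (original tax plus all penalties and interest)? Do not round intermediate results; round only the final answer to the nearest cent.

R$5,369,086.77

Penalty, months 1–5: 5 × 1.5% × R$3,487,550.00 = R$261,566.25
Penalty, months 6–18: 13 × 3% × R$3,487,550.00 = R$1,360,144.50
Interest: R$3,487,550.00 × ((1 + 0.004)^18 − 1) = R$3,487,550.00 × 0.0745010… = R$259,826.0191…
Total = R$3,487,550.00 + R$1,621,710.7500 + R$259,826.0191… = R$5,369,086.77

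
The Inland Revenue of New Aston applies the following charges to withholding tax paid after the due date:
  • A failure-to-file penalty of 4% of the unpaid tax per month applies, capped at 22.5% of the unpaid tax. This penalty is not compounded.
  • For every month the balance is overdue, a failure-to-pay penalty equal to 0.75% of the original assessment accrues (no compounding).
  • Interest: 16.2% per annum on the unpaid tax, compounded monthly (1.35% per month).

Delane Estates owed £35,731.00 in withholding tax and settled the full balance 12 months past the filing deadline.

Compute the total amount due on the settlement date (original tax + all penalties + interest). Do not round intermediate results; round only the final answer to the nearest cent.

£53,224.42

Failure-to-file: 12 × 4% × £35,731.00 = £17,150.88, capped at 22.5% × £35,731.00 = £8,039.48…
Failure-to-pay penalty = 0.75% × £35,731.00 × 12 mo = £3,215.79
Interest: £35,731.00 × ((1 + 0.0135)^12 − 1) = £35,731.00 × 0.1745866… = £6,238.1533…
Total = £35,731.00 + £11,255.2650 + £6,238.1533… = £53,224.42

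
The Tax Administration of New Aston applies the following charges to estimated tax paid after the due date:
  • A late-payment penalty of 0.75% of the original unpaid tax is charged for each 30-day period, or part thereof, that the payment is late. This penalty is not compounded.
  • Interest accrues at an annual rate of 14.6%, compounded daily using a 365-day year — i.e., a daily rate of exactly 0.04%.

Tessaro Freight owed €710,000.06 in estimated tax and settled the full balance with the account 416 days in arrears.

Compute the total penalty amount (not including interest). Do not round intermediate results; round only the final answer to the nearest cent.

Penalty periods: ⌈416/30⌉ = 14; penalty = 14 × 0.75% × €710,000.06 = €74,550.01…

€74,550.01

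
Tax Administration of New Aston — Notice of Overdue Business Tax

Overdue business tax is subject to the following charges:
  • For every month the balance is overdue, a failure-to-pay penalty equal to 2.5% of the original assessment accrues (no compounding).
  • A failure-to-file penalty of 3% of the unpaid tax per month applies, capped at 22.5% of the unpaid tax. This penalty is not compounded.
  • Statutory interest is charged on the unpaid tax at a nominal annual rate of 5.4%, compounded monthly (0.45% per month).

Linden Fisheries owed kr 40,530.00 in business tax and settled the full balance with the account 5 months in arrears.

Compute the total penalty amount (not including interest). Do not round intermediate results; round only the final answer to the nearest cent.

Failure-to-file: 5 × 3% × kr 40,530.00 = kr 6,079.50 (under the 22.5% cap)
Failure-to-pay penalty = 2.5% × kr 40,530.00 × 5 mo = kr 5,066.25
Total penalty = kr 6,079.50 + kr 5,066.25 = kr 11,145.75

kr 11,145.75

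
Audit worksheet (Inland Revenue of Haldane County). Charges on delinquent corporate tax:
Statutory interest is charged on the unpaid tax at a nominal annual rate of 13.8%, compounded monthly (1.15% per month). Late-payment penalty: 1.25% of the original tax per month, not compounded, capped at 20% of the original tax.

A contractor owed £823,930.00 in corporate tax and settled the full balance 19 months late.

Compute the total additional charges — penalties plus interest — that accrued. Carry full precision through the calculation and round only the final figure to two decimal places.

£364,719.76

Penalty (uncapped): 19 × 1.25% × £823,930.00 = £195,683.38…; cap = 20% × £823,930.00 = £164,786.00 → penalty = £164,786.00
Interest: £823,930.00 × ((1 + 0.0115)^19 − 1) = £823,930.00 × 0.2426587… = £199,933.7599…
Penalties + interest = £164,786.0000 + £199,933.7599… = £364,719.76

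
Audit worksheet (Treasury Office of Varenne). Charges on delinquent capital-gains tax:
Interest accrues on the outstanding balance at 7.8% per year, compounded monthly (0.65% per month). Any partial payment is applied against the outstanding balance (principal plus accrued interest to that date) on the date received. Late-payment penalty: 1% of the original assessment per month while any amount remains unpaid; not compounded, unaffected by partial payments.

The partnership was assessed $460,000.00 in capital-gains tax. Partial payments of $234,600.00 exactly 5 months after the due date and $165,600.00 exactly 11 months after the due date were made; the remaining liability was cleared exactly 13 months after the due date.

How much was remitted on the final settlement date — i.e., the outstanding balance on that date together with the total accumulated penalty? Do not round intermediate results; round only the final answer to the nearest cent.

$145,382.49

Balance at month 5: $460,000.0000 × (1 + 0.0065)^5 = $475,145.6174…
After $234,600.00 payment: $475,145.6174… − $234,600.00 = $240,545.6174…
Balance at month 11: $240,545.6174… × (1 + 0.0065)^6 = $250,080.6699…
After $165,600.00 payment: $250,080.6699… − $165,600.00 = $84,480.6699…
Balance at month 13: $84,480.6699… × (1 + 0.0065)^2 = $85,582.4879…
Penalty: 13 × 1% × $460,000.00 = $59,800.00
Final settlement = outstanding balance + penalty = $85,582.4879… + $59,800.00 = $145,382.49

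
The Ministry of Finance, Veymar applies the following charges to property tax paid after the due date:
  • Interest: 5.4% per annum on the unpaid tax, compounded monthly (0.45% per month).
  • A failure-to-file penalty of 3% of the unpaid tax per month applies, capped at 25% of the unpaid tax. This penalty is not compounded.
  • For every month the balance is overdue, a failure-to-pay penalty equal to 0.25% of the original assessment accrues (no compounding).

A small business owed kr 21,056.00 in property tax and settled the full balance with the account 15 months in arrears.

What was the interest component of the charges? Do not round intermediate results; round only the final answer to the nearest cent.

kr 1,466.94

Interest: kr 21,056.00 × ((1 + 0.0045)^15 − 1) = kr 21,056.00 × 0.0696683… = kr 1,466.9352…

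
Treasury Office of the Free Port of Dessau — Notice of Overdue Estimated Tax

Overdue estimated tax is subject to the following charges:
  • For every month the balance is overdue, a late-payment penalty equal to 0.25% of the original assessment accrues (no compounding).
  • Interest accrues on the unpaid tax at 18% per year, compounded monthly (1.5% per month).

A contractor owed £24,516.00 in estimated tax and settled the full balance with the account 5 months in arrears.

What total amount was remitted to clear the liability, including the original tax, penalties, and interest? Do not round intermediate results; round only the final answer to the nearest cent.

Late-payment penalty = 0.25% × £24,516.00 × 5 mo = £306.45
Interest: £24,516.00 × ((1 + 0.015)^5 − 1) = £24,516.00 × 0.0772840… = £1,894.6946…
Total = £24,516.00 + £306.4500 + £1,894.6946… = £26,717.14

£26,717.14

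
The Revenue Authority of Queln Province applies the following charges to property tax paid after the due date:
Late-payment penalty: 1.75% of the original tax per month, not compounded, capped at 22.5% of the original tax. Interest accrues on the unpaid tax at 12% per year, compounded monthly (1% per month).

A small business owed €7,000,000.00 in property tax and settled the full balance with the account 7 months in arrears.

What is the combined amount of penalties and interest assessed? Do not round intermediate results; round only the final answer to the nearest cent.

€1,362,447.46

Penalty: 7 × 1.75% × €7,000,000.00 = €857,500.00 (below the 22.5% cap of €1,575,000.00)
Interest: €7,000,000.00 × ((1 + 0.01)^7 − 1) = €7,000,000.00 × 0.0721354… = €504,947.4647…
Penalties + interest = €857,500.0000 + €504,947.4647… = €1,362,447.46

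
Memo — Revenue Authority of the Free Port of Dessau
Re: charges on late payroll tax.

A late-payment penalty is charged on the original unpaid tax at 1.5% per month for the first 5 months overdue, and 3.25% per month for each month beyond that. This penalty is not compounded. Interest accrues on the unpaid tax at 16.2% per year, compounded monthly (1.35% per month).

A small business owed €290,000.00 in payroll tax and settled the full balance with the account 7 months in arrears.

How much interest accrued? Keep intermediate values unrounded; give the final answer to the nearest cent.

Interest: €290,000.00 × ((1 + 0.0135)^7 − 1) = €290,000.00 × 0.0984145… = €28,540.2152…

€28,540.22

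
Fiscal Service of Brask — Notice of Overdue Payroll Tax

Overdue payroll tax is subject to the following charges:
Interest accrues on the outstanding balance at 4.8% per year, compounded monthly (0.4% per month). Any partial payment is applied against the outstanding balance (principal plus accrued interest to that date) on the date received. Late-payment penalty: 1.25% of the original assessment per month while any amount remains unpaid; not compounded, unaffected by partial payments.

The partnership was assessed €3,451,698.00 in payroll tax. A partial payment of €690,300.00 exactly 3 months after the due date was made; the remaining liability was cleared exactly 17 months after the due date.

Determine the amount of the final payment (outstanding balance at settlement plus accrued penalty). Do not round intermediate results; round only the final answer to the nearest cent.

Balance at month 3: €3,451,698.0000 × (1 + 0.004)^3 = €3,493,284.2784…
After €690,300.00 payment: €3,493,284.2784… − €690,300.00 = €2,802,984.2784…
Balance at month 17: €2,802,984.2784… × (1 + 0.004)^14 = €2,964,098.5655…
Penalty: 17 × 1.25% × €3,451,698.00 = €733,485.83…
Final settlement = outstanding balance + penalty = €2,964,098.5655… + €733,485.83… = €3,697,584.39

€3,697,584.39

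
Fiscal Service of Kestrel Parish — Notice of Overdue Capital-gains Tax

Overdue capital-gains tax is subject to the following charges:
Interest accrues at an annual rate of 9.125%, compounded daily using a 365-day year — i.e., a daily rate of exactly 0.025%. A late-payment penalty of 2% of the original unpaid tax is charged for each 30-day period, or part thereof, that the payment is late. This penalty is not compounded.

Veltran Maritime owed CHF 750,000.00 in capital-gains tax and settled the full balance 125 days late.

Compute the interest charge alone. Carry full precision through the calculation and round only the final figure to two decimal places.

CHF 23,804.53

Interest: CHF 750,000.00 × ((1 + 0.00025)^125 − 1) = CHF 750,000.00 × 0.03173938… = CHF 23,804.5334…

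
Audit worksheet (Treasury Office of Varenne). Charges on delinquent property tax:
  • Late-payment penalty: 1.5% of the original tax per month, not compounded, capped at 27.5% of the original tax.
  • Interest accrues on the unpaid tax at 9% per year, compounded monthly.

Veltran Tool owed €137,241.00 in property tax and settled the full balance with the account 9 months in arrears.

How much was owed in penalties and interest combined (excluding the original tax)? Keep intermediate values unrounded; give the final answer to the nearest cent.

€28,074.13

Penalty: 9 × 1.5% × €137,241.00 = €18,527.54… (below the 27.5% cap of €37,741.28…)
Interest (9%/yr ÷ 12 = 0.75%/month): €137,241.00 × ((1 + 0.0075)^9 − 1) = €9,546.5991…
Penalties + interest = €18,527.5350 + €9,546.5991… = €28,074.13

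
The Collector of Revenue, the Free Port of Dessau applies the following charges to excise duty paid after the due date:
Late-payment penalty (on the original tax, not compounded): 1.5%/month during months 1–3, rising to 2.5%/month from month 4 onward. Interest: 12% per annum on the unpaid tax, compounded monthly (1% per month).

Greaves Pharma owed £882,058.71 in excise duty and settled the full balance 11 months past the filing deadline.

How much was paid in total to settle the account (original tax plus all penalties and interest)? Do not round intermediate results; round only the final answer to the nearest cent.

Penalty, months 1–3: 3 × 1.5% × £882,058.71 = £39,692.64…
Penalty, months 4–11: 8 × 2.5% × £882,058.71 = £176,411.74…
Interest: £882,058.71 × ((1 + 0.01)^11 − 1) = £882,058.71 × 0.1156683… = £102,026.2726…
Total = £882,058.71 + £216,104.3840… + £102,026.2726… = £1,200,189.37

£1,200,189.37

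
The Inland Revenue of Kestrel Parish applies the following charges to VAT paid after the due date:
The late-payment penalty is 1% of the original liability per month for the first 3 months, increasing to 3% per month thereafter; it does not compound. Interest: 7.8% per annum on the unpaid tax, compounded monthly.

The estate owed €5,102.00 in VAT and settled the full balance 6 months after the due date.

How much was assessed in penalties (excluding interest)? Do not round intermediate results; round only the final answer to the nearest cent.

€612.24

Penalty, months 1–3: 3 × 1% × €5,102.00 = €153.06
Penalty, months 4–6: 3 × 3% × €5,102.00 = €459.18
Total penalty = €153.06 + €459.18 = €612.24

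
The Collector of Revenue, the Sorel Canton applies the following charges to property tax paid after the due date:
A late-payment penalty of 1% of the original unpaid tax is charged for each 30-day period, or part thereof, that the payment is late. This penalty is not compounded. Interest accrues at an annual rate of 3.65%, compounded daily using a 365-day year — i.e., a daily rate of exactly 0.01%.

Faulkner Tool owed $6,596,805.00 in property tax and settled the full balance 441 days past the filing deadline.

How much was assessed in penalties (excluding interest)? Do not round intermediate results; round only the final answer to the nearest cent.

$989,520.75

Penalty periods: ⌈441/30⌉ = 15; penalty = 15 × 1% × $6,596,805.00 = $989,520.75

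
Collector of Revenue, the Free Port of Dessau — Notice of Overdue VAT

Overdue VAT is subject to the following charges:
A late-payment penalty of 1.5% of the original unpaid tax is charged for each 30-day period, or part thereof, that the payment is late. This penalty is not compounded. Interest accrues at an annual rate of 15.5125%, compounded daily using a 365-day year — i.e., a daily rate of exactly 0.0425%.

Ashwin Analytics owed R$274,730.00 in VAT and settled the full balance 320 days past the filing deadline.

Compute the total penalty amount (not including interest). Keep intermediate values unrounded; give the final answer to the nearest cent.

Penalty periods: ⌈320/30⌉ = 11; penalty = 11 × 1.5% × R$274,730.00 = R$45,330.45

R$45,330.45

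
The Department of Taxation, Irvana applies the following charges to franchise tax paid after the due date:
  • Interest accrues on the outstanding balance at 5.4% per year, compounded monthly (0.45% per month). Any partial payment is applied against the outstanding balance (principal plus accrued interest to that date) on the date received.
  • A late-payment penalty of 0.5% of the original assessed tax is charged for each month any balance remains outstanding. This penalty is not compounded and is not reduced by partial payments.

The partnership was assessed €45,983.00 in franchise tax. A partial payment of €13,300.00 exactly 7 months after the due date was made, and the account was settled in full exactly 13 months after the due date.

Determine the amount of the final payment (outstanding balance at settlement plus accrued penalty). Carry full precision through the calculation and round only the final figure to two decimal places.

€38,072.58

Balance at month 7: €45,983.0000 × (1 + 0.0045)^7 = €47,451.1661…
After €13,300.00 payment: €47,451.1661… − €13,300.00 = €34,151.1661…
Balance at month 13: €34,151.1661… × (1 + 0.0045)^6 = €35,083.6834…
Penalty: 13 × 0.5% × €45,983.00 = €2,988.90…
Final settlement = outstanding balance + penalty = €35,083.6834… + €2,988.90… = €38,072.58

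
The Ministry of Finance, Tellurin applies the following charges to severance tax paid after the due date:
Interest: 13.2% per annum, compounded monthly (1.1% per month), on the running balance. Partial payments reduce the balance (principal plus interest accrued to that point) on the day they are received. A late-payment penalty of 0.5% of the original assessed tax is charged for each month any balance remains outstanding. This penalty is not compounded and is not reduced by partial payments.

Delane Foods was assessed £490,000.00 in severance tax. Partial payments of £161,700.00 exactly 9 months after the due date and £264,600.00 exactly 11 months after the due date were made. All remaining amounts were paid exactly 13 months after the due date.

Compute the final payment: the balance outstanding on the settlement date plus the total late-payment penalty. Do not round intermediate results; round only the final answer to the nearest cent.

£157,350.10

Balance at month 9: £490,000.0000 × (1 + 0.011)^9 = £540,700.1379…
After £161,700.00 payment: £540,700.1379… − £161,700.00 = £379,000.1379…
Balance at month 11: £379,000.1379… × (1 + 0.011)^2 = £387,384.0000…
After £264,600.00 payment: £387,384.0000… − £264,600.00 = £122,784.0000…
Balance at month 13: £122,784.0000… × (1 + 0.011)^2 = £125,500.1048…
Penalty: 13 × 0.5% × £490,000.00 = £31,850.00
Final settlement = outstanding balance + penalty = £125,500.1048… + £31,850.00 = £157,350.10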